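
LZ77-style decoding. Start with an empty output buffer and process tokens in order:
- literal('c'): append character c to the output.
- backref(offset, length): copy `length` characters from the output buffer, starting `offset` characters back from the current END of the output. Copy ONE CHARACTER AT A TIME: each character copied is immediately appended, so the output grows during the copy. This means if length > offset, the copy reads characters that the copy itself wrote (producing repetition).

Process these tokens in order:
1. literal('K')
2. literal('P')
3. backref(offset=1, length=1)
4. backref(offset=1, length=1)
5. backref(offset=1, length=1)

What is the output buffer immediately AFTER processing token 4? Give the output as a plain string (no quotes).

Answer: KPPP

Derivation:
Token 1: literal('K'). Output: "K"
Token 2: literal('P'). Output: "KP"
Token 3: backref(off=1, len=1). Copied 'P' from pos 1. Output: "KPP"
Token 4: backref(off=1, len=1). Copied 'P' from pos 2. Output: "KPPP"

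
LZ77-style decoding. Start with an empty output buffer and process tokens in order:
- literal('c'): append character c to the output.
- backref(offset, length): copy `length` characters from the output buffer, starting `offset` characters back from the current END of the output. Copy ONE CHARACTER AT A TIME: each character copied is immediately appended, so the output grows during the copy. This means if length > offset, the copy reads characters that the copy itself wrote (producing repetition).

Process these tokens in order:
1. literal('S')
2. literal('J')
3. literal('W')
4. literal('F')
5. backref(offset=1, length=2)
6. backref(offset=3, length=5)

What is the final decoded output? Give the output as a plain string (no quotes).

Answer: SJWFFFFFFFF

Derivation:
Token 1: literal('S'). Output: "S"
Token 2: literal('J'). Output: "SJ"
Token 3: literal('W'). Output: "SJW"
Token 4: literal('F'). Output: "SJWF"
Token 5: backref(off=1, len=2) (overlapping!). Copied 'FF' from pos 3. Output: "SJWFFF"
Token 6: backref(off=3, len=5) (overlapping!). Copied 'FFFFF' from pos 3. Output: "SJWFFFFFFFF"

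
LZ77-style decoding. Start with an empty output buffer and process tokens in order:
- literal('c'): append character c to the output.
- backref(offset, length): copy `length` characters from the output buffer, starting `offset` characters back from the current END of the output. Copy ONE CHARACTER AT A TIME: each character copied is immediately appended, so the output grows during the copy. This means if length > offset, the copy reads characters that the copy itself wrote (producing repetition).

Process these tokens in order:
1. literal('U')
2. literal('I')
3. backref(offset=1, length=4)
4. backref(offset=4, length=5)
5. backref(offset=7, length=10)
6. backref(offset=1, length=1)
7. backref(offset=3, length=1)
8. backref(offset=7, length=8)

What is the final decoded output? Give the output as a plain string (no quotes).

Answer: UIIIIIIIIIIIIIIIIIIIIIIIIIIIIII

Derivation:
Token 1: literal('U'). Output: "U"
Token 2: literal('I'). Output: "UI"
Token 3: backref(off=1, len=4) (overlapping!). Copied 'IIII' from pos 1. Output: "UIIIII"
Token 4: backref(off=4, len=5) (overlapping!). Copied 'IIIII' from pos 2. Output: "UIIIIIIIIII"
Token 5: backref(off=7, len=10) (overlapping!). Copied 'IIIIIIIIII' from pos 4. Output: "UIIIIIIIIIIIIIIIIIIII"
Token 6: backref(off=1, len=1). Copied 'I' from pos 20. Output: "UIIIIIIIIIIIIIIIIIIIII"
Token 7: backref(off=3, len=1). Copied 'I' from pos 19. Output: "UIIIIIIIIIIIIIIIIIIIIII"
Token 8: backref(off=7, len=8) (overlapping!). Copied 'IIIIIIII' from pos 16. Output: "UIIIIIIIIIIIIIIIIIIIIIIIIIIIIII"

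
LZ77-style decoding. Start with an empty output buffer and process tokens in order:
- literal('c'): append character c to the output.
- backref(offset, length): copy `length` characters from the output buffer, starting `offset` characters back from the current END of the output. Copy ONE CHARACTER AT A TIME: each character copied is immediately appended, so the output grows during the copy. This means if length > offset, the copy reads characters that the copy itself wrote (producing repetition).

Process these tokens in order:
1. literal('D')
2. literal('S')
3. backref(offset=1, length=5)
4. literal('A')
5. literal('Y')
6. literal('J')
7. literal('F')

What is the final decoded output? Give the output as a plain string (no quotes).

Answer: DSSSSSSAYJF

Derivation:
Token 1: literal('D'). Output: "D"
Token 2: literal('S'). Output: "DS"
Token 3: backref(off=1, len=5) (overlapping!). Copied 'SSSSS' from pos 1. Output: "DSSSSSS"
Token 4: literal('A'). Output: "DSSSSSSA"
Token 5: literal('Y'). Output: "DSSSSSSAY"
Token 6: literal('J'). Output: "DSSSSSSAYJ"
Token 7: literal('F'). Output: "DSSSSSSAYJF"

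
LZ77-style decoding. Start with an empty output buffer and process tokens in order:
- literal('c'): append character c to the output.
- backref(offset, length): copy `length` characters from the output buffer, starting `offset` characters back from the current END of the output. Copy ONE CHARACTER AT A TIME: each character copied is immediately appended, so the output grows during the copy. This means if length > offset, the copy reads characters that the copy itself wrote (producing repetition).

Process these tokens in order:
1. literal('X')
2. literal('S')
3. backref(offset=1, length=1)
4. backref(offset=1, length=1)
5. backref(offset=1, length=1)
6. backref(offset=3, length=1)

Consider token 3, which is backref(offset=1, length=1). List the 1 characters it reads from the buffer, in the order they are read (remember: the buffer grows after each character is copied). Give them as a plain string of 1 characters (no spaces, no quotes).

Token 1: literal('X'). Output: "X"
Token 2: literal('S'). Output: "XS"
Token 3: backref(off=1, len=1). Buffer before: "XS" (len 2)
  byte 1: read out[1]='S', append. Buffer now: "XSS"

Answer: S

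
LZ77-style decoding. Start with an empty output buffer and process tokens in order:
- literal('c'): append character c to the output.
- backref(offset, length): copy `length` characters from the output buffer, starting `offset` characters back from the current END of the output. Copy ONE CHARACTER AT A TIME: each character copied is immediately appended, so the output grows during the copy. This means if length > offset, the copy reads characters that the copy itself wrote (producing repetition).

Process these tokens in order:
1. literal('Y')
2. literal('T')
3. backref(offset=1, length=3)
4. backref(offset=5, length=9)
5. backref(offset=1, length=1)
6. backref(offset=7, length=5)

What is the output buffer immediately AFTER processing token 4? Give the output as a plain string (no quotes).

Token 1: literal('Y'). Output: "Y"
Token 2: literal('T'). Output: "YT"
Token 3: backref(off=1, len=3) (overlapping!). Copied 'TTT' from pos 1. Output: "YTTTT"
Token 4: backref(off=5, len=9) (overlapping!). Copied 'YTTTTYTTT' from pos 0. Output: "YTTTTYTTTTYTTT"

Answer: YTTTTYTTTTYTTT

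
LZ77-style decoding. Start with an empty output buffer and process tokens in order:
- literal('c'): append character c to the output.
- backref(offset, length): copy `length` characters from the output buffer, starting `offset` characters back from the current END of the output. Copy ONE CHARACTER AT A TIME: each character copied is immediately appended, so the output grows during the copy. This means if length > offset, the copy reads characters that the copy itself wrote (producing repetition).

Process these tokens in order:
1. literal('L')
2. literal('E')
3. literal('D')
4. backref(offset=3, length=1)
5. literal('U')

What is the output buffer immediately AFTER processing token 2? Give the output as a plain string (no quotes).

Token 1: literal('L'). Output: "L"
Token 2: literal('E'). Output: "LE"

Answer: LE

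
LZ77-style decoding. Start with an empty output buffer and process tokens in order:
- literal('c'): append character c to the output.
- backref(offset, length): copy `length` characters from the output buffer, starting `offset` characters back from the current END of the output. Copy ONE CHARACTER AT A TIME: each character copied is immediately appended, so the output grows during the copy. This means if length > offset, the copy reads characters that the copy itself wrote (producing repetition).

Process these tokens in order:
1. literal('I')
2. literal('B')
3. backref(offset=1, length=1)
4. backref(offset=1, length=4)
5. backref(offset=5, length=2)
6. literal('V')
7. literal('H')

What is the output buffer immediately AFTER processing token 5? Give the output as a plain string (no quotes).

Answer: IBBBBBBBB

Derivation:
Token 1: literal('I'). Output: "I"
Token 2: literal('B'). Output: "IB"
Token 3: backref(off=1, len=1). Copied 'B' from pos 1. Output: "IBB"
Token 4: backref(off=1, len=4) (overlapping!). Copied 'BBBB' from pos 2. Output: "IBBBBBB"
Token 5: backref(off=5, len=2). Copied 'BB' from pos 2. Output: "IBBBBBBBB"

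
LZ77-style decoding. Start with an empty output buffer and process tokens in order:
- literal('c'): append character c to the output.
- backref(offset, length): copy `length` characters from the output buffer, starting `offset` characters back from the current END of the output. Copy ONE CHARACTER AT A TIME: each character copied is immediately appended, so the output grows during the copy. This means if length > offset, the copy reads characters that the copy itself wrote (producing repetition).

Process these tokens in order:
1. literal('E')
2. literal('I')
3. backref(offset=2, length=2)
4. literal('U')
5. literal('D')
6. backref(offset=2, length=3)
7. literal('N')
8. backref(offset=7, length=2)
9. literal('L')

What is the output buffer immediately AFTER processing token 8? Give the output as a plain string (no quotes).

Token 1: literal('E'). Output: "E"
Token 2: literal('I'). Output: "EI"
Token 3: backref(off=2, len=2). Copied 'EI' from pos 0. Output: "EIEI"
Token 4: literal('U'). Output: "EIEIU"
Token 5: literal('D'). Output: "EIEIUD"
Token 6: backref(off=2, len=3) (overlapping!). Copied 'UDU' from pos 4. Output: "EIEIUDUDU"
Token 7: literal('N'). Output: "EIEIUDUDUN"
Token 8: backref(off=7, len=2). Copied 'IU' from pos 3. Output: "EIEIUDUDUNIU"

Answer: EIEIUDUDUNIU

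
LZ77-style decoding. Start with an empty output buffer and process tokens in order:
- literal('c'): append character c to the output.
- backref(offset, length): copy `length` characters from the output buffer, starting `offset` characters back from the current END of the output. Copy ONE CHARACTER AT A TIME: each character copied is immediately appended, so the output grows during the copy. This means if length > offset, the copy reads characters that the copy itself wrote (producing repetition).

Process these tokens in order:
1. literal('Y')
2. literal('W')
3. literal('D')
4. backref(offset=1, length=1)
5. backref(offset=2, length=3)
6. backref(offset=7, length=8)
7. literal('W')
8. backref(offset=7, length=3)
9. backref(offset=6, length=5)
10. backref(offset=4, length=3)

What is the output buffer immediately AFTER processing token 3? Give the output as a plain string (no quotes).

Answer: YWD

Derivation:
Token 1: literal('Y'). Output: "Y"
Token 2: literal('W'). Output: "YW"
Token 3: literal('D'). Output: "YWD"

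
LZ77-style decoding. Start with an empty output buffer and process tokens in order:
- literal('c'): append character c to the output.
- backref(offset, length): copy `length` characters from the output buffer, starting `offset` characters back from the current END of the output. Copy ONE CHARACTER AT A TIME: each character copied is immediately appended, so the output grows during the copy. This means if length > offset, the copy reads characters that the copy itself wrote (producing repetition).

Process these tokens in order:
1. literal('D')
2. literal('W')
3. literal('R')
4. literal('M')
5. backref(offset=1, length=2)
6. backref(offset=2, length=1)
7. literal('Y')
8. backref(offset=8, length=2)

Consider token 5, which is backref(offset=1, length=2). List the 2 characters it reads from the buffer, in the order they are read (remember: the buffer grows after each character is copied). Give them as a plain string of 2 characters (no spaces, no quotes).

Answer: MM

Derivation:
Token 1: literal('D'). Output: "D"
Token 2: literal('W'). Output: "DW"
Token 3: literal('R'). Output: "DWR"
Token 4: literal('M'). Output: "DWRM"
Token 5: backref(off=1, len=2). Buffer before: "DWRM" (len 4)
  byte 1: read out[3]='M', append. Buffer now: "DWRMM"
  byte 2: read out[4]='M', append. Buffer now: "DWRMMM"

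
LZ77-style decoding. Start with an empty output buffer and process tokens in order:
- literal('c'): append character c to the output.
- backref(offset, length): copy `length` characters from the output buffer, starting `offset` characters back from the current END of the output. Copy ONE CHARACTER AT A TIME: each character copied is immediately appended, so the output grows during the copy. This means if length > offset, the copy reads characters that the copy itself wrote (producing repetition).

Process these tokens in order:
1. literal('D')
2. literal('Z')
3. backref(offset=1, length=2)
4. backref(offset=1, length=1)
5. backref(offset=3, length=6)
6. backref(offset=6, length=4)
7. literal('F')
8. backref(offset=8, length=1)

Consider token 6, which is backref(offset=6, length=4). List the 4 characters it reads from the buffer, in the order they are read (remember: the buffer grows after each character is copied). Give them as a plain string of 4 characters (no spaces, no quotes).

Answer: ZZZZ

Derivation:
Token 1: literal('D'). Output: "D"
Token 2: literal('Z'). Output: "DZ"
Token 3: backref(off=1, len=2) (overlapping!). Copied 'ZZ' from pos 1. Output: "DZZZ"
Token 4: backref(off=1, len=1). Copied 'Z' from pos 3. Output: "DZZZZ"
Token 5: backref(off=3, len=6) (overlapping!). Copied 'ZZZZZZ' from pos 2. Output: "DZZZZZZZZZZ"
Token 6: backref(off=6, len=4). Buffer before: "DZZZZZZZZZZ" (len 11)
  byte 1: read out[5]='Z', append. Buffer now: "DZZZZZZZZZZZ"
  byte 2: read out[6]='Z', append. Buffer now: "DZZZZZZZZZZZZ"
  byte 3: read out[7]='Z', append. Buffer now: "DZZZZZZZZZZZZZ"
  byte 4: read out[8]='Z', append. Buffer now: "DZZZZZZZZZZZZZZ"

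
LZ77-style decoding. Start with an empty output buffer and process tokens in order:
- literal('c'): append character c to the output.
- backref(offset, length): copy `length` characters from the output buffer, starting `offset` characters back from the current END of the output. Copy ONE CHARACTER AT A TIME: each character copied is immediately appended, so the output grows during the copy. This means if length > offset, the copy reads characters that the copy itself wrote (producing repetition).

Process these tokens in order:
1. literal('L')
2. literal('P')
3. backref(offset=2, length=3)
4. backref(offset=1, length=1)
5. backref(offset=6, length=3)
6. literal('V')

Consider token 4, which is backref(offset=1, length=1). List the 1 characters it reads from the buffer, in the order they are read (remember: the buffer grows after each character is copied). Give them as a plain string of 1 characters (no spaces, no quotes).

Token 1: literal('L'). Output: "L"
Token 2: literal('P'). Output: "LP"
Token 3: backref(off=2, len=3) (overlapping!). Copied 'LPL' from pos 0. Output: "LPLPL"
Token 4: backref(off=1, len=1). Buffer before: "LPLPL" (len 5)
  byte 1: read out[4]='L', append. Buffer now: "LPLPLL"

Answer: L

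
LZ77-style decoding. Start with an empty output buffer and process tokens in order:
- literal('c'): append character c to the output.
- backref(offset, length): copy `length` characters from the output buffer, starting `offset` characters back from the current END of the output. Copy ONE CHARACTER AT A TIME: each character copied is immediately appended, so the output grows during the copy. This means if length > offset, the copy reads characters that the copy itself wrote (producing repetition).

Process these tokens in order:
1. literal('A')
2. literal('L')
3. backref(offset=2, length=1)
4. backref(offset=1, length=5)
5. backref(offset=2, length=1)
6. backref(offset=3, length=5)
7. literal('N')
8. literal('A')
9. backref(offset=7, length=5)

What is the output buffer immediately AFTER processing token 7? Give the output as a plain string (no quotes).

Token 1: literal('A'). Output: "A"
Token 2: literal('L'). Output: "AL"
Token 3: backref(off=2, len=1). Copied 'A' from pos 0. Output: "ALA"
Token 4: backref(off=1, len=5) (overlapping!). Copied 'AAAAA' from pos 2. Output: "ALAAAAAA"
Token 5: backref(off=2, len=1). Copied 'A' from pos 6. Output: "ALAAAAAAA"
Token 6: backref(off=3, len=5) (overlapping!). Copied 'AAAAA' from pos 6. Output: "ALAAAAAAAAAAAA"
Token 7: literal('N'). Output: "ALAAAAAAAAAAAAN"

Answer: ALAAAAAAAAAAAAN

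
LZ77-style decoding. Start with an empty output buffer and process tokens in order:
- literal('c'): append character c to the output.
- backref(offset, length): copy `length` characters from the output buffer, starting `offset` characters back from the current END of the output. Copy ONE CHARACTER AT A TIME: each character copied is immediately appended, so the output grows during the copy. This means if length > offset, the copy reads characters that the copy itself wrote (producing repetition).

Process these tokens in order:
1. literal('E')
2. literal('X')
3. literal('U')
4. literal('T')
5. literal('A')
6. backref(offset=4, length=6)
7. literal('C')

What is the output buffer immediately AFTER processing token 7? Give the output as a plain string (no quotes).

Answer: EXUTAXUTAXUC

Derivation:
Token 1: literal('E'). Output: "E"
Token 2: literal('X'). Output: "EX"
Token 3: literal('U'). Output: "EXU"
Token 4: literal('T'). Output: "EXUT"
Token 5: literal('A'). Output: "EXUTA"
Token 6: backref(off=4, len=6) (overlapping!). Copied 'XUTAXU' from pos 1. Output: "EXUTAXUTAXU"
Token 7: literal('C'). Output: "EXUTAXUTAXUC"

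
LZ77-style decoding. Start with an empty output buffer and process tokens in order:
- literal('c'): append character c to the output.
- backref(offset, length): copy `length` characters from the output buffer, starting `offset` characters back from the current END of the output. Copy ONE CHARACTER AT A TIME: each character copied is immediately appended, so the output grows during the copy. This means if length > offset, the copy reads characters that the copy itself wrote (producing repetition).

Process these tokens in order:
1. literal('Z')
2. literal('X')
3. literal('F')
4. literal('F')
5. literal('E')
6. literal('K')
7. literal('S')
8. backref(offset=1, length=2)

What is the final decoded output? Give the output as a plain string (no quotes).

Token 1: literal('Z'). Output: "Z"
Token 2: literal('X'). Output: "ZX"
Token 3: literal('F'). Output: "ZXF"
Token 4: literal('F'). Output: "ZXFF"
Token 5: literal('E'). Output: "ZXFFE"
Token 6: literal('K'). Output: "ZXFFEK"
Token 7: literal('S'). Output: "ZXFFEKS"
Token 8: backref(off=1, len=2) (overlapping!). Copied 'SS' from pos 6. Output: "ZXFFEKSSS"

Answer: ZXFFEKSSS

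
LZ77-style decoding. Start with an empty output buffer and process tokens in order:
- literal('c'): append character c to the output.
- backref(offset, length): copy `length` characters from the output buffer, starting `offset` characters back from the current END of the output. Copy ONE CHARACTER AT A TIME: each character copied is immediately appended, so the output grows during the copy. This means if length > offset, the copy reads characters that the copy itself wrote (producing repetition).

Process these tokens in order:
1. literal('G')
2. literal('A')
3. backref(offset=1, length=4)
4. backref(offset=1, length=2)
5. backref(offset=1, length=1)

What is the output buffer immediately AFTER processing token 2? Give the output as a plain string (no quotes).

Token 1: literal('G'). Output: "G"
Token 2: literal('A'). Output: "GA"

Answer: GA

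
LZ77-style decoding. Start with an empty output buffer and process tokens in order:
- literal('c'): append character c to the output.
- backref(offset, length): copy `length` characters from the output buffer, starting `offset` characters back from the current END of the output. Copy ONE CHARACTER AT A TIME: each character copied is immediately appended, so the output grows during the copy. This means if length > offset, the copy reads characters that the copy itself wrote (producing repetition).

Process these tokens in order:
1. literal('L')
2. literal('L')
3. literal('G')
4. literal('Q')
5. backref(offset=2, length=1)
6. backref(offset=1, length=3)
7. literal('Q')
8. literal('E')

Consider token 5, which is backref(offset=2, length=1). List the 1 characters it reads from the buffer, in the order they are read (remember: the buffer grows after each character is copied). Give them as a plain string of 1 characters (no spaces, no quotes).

Answer: G

Derivation:
Token 1: literal('L'). Output: "L"
Token 2: literal('L'). Output: "LL"
Token 3: literal('G'). Output: "LLG"
Token 4: literal('Q'). Output: "LLGQ"
Token 5: backref(off=2, len=1). Buffer before: "LLGQ" (len 4)
  byte 1: read out[2]='G', append. Buffer now: "LLGQG"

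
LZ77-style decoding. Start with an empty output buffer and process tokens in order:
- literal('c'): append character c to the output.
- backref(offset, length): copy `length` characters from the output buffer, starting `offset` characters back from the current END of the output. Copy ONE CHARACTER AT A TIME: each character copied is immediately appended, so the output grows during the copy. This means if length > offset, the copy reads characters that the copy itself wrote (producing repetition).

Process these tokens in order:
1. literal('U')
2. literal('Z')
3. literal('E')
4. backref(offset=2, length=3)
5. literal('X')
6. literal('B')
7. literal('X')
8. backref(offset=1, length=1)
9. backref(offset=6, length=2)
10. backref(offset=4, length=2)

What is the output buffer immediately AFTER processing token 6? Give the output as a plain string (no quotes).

Answer: UZEZEZXB

Derivation:
Token 1: literal('U'). Output: "U"
Token 2: literal('Z'). Output: "UZ"
Token 3: literal('E'). Output: "UZE"
Token 4: backref(off=2, len=3) (overlapping!). Copied 'ZEZ' from pos 1. Output: "UZEZEZ"
Token 5: literal('X'). Output: "UZEZEZX"
Token 6: literal('B'). Output: "UZEZEZXB"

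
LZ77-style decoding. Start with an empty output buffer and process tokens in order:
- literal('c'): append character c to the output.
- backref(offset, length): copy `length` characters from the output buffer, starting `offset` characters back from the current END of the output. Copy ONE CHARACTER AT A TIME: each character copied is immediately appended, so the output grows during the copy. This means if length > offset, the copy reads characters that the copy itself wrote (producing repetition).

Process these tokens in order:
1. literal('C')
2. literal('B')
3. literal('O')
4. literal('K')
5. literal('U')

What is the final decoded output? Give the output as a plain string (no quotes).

Token 1: literal('C'). Output: "C"
Token 2: literal('B'). Output: "CB"
Token 3: literal('O'). Output: "CBO"
Token 4: literal('K'). Output: "CBOK"
Token 5: literal('U'). Output: "CBOKU"

Answer: CBOKU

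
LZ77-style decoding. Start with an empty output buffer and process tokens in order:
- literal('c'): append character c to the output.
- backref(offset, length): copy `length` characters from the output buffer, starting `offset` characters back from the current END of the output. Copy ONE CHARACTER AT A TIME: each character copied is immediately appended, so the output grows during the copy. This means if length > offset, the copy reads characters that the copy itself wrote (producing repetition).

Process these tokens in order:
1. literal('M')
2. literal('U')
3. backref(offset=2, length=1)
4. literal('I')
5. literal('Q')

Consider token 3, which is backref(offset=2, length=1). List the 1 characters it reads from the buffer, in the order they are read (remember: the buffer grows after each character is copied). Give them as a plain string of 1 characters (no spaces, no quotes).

Token 1: literal('M'). Output: "M"
Token 2: literal('U'). Output: "MU"
Token 3: backref(off=2, len=1). Buffer before: "MU" (len 2)
  byte 1: read out[0]='M', append. Buffer now: "MUM"

Answer: M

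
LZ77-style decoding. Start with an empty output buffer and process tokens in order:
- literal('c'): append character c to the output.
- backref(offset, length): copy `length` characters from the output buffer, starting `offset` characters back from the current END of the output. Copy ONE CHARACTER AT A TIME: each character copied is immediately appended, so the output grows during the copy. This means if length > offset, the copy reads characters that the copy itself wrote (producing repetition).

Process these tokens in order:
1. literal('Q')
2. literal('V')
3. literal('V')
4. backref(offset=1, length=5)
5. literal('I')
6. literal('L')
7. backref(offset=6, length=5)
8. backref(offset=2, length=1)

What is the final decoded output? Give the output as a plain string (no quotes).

Token 1: literal('Q'). Output: "Q"
Token 2: literal('V'). Output: "QV"
Token 3: literal('V'). Output: "QVV"
Token 4: backref(off=1, len=5) (overlapping!). Copied 'VVVVV' from pos 2. Output: "QVVVVVVV"
Token 5: literal('I'). Output: "QVVVVVVVI"
Token 6: literal('L'). Output: "QVVVVVVVIL"
Token 7: backref(off=6, len=5). Copied 'VVVVI' from pos 4. Output: "QVVVVVVVILVVVVI"
Token 8: backref(off=2, len=1). Copied 'V' from pos 13. Output: "QVVVVVVVILVVVVIV"

Answer: QVVVVVVVILVVVVIV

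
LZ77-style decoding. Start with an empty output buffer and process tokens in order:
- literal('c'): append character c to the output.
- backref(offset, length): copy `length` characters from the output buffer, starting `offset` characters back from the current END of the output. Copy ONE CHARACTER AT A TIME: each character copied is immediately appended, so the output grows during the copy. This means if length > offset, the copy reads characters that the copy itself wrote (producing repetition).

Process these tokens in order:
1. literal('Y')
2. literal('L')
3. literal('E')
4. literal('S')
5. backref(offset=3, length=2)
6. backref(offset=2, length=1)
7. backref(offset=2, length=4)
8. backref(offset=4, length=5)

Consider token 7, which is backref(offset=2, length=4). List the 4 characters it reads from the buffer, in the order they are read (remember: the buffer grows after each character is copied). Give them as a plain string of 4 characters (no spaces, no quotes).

Answer: ELEL

Derivation:
Token 1: literal('Y'). Output: "Y"
Token 2: literal('L'). Output: "YL"
Token 3: literal('E'). Output: "YLE"
Token 4: literal('S'). Output: "YLES"
Token 5: backref(off=3, len=2). Copied 'LE' from pos 1. Output: "YLESLE"
Token 6: backref(off=2, len=1). Copied 'L' from pos 4. Output: "YLESLEL"
Token 7: backref(off=2, len=4). Buffer before: "YLESLEL" (len 7)
  byte 1: read out[5]='E', append. Buffer now: "YLESLELE"
  byte 2: read out[6]='L', append. Buffer now: "YLESLELEL"
  byte 3: read out[7]='E', append. Buffer now: "YLESLELELE"
  byte 4: read out[8]='L', append. Buffer now: "YLESLELELEL"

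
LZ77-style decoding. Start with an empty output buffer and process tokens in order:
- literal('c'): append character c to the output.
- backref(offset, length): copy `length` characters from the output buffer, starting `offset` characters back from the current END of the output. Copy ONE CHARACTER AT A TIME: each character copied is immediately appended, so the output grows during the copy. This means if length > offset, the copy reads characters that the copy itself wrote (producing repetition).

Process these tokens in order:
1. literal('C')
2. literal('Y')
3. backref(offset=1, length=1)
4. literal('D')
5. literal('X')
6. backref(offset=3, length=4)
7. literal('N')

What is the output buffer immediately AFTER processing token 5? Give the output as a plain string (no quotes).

Token 1: literal('C'). Output: "C"
Token 2: literal('Y'). Output: "CY"
Token 3: backref(off=1, len=1). Copied 'Y' from pos 1. Output: "CYY"
Token 4: literal('D'). Output: "CYYD"
Token 5: literal('X'). Output: "CYYDX"

Answer: CYYDX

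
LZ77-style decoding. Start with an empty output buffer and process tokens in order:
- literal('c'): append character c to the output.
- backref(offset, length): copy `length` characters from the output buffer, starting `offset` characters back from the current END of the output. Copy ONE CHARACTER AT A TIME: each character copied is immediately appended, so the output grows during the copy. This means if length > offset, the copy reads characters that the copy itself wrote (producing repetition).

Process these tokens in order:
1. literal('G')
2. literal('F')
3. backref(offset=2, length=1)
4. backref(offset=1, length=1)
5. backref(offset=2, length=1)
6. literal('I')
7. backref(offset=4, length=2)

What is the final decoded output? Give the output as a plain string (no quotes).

Token 1: literal('G'). Output: "G"
Token 2: literal('F'). Output: "GF"
Token 3: backref(off=2, len=1). Copied 'G' from pos 0. Output: "GFG"
Token 4: backref(off=1, len=1). Copied 'G' from pos 2. Output: "GFGG"
Token 5: backref(off=2, len=1). Copied 'G' from pos 2. Output: "GFGGG"
Token 6: literal('I'). Output: "GFGGGI"
Token 7: backref(off=4, len=2). Copied 'GG' from pos 2. Output: "GFGGGIGG"

Answer: GFGGGIGG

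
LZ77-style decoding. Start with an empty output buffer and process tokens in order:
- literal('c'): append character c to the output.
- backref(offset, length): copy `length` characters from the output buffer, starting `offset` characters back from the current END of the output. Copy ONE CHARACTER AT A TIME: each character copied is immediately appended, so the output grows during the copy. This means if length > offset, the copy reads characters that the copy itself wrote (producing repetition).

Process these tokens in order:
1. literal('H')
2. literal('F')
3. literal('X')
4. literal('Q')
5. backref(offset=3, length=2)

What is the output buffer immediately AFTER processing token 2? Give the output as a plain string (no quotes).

Answer: HF

Derivation:
Token 1: literal('H'). Output: "H"
Token 2: literal('F'). Output: "HF"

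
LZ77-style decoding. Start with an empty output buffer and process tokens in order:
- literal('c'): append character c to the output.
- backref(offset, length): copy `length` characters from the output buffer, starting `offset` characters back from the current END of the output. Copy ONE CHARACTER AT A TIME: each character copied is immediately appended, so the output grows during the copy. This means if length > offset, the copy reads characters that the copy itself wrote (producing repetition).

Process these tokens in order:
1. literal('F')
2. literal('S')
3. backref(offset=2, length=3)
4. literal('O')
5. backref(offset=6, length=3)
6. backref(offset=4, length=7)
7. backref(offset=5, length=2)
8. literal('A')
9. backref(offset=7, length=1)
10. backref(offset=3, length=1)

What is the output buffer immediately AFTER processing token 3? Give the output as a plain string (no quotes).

Token 1: literal('F'). Output: "F"
Token 2: literal('S'). Output: "FS"
Token 3: backref(off=2, len=3) (overlapping!). Copied 'FSF' from pos 0. Output: "FSFSF"

Answer: FSFSF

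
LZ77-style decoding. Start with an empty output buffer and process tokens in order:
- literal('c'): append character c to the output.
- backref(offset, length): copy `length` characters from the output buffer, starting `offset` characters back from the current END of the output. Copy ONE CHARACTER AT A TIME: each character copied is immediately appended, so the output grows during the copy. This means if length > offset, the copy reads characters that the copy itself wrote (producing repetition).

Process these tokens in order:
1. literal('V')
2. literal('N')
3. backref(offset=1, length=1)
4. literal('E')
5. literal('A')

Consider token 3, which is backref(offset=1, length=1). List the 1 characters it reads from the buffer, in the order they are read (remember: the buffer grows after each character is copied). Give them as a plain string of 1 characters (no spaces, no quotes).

Answer: N

Derivation:
Token 1: literal('V'). Output: "V"
Token 2: literal('N'). Output: "VN"
Token 3: backref(off=1, len=1). Buffer before: "VN" (len 2)
  byte 1: read out[1]='N', append. Buffer now: "VNN"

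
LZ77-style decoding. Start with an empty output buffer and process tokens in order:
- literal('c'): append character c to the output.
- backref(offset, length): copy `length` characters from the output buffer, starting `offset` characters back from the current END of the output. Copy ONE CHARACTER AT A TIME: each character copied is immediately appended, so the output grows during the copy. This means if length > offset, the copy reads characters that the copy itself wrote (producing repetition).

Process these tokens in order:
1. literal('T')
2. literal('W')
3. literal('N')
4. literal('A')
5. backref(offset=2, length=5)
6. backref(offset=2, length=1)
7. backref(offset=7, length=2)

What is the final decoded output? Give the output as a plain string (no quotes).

Answer: TWNANANANAAN

Derivation:
Token 1: literal('T'). Output: "T"
Token 2: literal('W'). Output: "TW"
Token 3: literal('N'). Output: "TWN"
Token 4: literal('A'). Output: "TWNA"
Token 5: backref(off=2, len=5) (overlapping!). Copied 'NANAN' from pos 2. Output: "TWNANANAN"
Token 6: backref(off=2, len=1). Copied 'A' from pos 7. Output: "TWNANANANA"
Token 7: backref(off=7, len=2). Copied 'AN' from pos 3. Output: "TWNANANANAAN"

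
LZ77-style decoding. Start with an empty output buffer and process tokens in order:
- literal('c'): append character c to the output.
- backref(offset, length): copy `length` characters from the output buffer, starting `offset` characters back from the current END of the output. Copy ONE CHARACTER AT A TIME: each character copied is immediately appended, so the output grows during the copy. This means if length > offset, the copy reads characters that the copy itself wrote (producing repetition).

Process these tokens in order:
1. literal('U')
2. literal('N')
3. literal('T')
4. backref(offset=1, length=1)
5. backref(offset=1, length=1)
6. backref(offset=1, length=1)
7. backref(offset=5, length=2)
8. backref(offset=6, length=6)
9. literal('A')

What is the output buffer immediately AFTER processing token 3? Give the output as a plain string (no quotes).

Token 1: literal('U'). Output: "U"
Token 2: literal('N'). Output: "UN"
Token 3: literal('T'). Output: "UNT"

Answer: UNT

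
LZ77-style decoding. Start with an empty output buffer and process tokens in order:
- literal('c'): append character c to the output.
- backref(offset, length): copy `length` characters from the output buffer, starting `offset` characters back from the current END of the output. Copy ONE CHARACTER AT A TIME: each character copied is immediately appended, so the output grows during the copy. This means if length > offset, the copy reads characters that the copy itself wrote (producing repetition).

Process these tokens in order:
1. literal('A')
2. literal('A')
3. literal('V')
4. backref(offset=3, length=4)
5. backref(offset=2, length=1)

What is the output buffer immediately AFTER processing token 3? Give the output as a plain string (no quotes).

Answer: AAV

Derivation:
Token 1: literal('A'). Output: "A"
Token 2: literal('A'). Output: "AA"
Token 3: literal('V'). Output: "AAV"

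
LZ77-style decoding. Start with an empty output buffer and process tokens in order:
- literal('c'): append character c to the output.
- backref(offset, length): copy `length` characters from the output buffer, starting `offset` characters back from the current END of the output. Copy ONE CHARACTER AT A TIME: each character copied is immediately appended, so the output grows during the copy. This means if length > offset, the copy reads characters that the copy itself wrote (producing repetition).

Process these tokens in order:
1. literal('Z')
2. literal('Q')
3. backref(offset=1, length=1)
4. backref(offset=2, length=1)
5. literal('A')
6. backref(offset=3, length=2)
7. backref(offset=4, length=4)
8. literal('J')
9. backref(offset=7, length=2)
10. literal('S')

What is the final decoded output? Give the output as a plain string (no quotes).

Token 1: literal('Z'). Output: "Z"
Token 2: literal('Q'). Output: "ZQ"
Token 3: backref(off=1, len=1). Copied 'Q' from pos 1. Output: "ZQQ"
Token 4: backref(off=2, len=1). Copied 'Q' from pos 1. Output: "ZQQQ"
Token 5: literal('A'). Output: "ZQQQA"
Token 6: backref(off=3, len=2). Copied 'QQ' from pos 2. Output: "ZQQQAQQ"
Token 7: backref(off=4, len=4). Copied 'QAQQ' from pos 3. Output: "ZQQQAQQQAQQ"
Token 8: literal('J'). Output: "ZQQQAQQQAQQJ"
Token 9: backref(off=7, len=2). Copied 'QQ' from pos 5. Output: "ZQQQAQQQAQQJQQ"
Token 10: literal('S'). Output: "ZQQQAQQQAQQJQQS"

Answer: ZQQQAQQQAQQJQQS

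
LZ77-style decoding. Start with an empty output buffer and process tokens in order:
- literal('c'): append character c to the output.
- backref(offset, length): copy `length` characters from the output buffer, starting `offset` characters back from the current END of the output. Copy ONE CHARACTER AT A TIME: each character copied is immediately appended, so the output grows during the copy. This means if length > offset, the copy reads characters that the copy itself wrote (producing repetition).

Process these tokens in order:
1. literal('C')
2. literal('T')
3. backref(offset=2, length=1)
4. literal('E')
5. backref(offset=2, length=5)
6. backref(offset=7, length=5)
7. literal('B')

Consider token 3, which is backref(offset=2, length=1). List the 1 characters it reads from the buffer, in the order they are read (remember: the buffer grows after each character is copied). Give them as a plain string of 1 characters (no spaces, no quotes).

Token 1: literal('C'). Output: "C"
Token 2: literal('T'). Output: "CT"
Token 3: backref(off=2, len=1). Buffer before: "CT" (len 2)
  byte 1: read out[0]='C', append. Buffer now: "CTC"

Answer: C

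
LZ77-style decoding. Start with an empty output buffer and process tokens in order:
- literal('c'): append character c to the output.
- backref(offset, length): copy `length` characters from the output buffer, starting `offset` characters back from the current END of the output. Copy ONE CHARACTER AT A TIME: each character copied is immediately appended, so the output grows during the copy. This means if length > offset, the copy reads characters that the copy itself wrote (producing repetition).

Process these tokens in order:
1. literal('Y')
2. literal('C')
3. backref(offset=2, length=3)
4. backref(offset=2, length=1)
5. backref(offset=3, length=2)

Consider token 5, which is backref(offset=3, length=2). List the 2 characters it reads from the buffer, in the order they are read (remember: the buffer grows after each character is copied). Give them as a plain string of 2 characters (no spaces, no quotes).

Token 1: literal('Y'). Output: "Y"
Token 2: literal('C'). Output: "YC"
Token 3: backref(off=2, len=3) (overlapping!). Copied 'YCY' from pos 0. Output: "YCYCY"
Token 4: backref(off=2, len=1). Copied 'C' from pos 3. Output: "YCYCYC"
Token 5: backref(off=3, len=2). Buffer before: "YCYCYC" (len 6)
  byte 1: read out[3]='C', append. Buffer now: "YCYCYCC"
  byte 2: read out[4]='Y', append. Buffer now: "YCYCYCCY"

Answer: CY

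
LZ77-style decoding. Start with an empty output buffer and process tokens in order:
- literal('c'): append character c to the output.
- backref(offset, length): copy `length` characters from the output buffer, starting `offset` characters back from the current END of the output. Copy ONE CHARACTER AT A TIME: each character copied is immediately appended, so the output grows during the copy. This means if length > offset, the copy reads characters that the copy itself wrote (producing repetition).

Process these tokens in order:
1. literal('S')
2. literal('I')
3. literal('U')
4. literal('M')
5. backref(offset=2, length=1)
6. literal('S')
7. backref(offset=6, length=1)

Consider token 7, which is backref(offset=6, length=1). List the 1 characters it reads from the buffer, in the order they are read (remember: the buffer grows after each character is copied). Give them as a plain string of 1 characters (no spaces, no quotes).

Answer: S

Derivation:
Token 1: literal('S'). Output: "S"
Token 2: literal('I'). Output: "SI"
Token 3: literal('U'). Output: "SIU"
Token 4: literal('M'). Output: "SIUM"
Token 5: backref(off=2, len=1). Copied 'U' from pos 2. Output: "SIUMU"
Token 6: literal('S'). Output: "SIUMUS"
Token 7: backref(off=6, len=1). Buffer before: "SIUMUS" (len 6)
  byte 1: read out[0]='S', append. Buffer now: "SIUMUSS"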